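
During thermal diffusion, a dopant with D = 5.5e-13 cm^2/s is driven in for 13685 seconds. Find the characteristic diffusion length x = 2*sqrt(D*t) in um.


Step 1: Compute D*t = 5.5e-13 * 13685 = 7.52675e-09 cm^2
Step 2: sqrt(D*t) = 8.67568e-05 cm
Step 3: x = 2 * 8.67568e-05 cm = 1.735136e-04 cm
Step 4: Convert to um (1 cm = 1e4 um): x = 1.735 um


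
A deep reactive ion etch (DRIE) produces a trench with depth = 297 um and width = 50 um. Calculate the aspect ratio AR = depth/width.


Step 1: AR = depth / width
Step 2: AR = 297 / 50
AR = 5.9


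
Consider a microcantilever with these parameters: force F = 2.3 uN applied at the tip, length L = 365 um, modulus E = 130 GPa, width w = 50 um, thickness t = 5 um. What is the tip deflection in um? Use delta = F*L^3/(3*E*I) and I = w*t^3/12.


Step 1: Calculate the second moment of area.
I = w * t^3 / 12 = 50 * 5^3 / 12 = 520.8333 um^4
Step 2: Convert E to consistent units (1 GPa = 1000 uN/um^2).
E = 130 GPa = 130000 uN/um^2
Step 3: Calculate tip deflection.
delta = F * L^3 / (3 * E * I)
delta = 2.3 * 365^3 / (3 * 130000 * 520.8333)
delta = 0.5506 um


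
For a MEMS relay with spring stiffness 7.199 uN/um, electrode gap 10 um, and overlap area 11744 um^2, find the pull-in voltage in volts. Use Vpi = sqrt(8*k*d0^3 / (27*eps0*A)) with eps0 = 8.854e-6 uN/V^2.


Step 1: Compute numerator: 8 * k * d0^3 = 8 * 7.199 * 10^3 = 57592.0
Step 2: Compute denominator: 27 * eps0 * A = 27 * 8.854e-6 * 11744 = 2.807497
Step 3: Vpi = sqrt(57592.0 / 2.807497)
Vpi = 143.23 V


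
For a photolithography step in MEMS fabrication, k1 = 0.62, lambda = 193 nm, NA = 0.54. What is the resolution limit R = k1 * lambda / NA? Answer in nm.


Step 1: Identify values: k1 = 0.62, lambda = 193 nm, NA = 0.54
Step 2: R = k1 * lambda / NA
R = 0.62 * 193 / 0.54
R = 221.6 nm


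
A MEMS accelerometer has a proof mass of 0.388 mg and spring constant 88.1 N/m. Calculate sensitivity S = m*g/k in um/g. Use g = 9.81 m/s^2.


Step 1: Convert mass: m = 0.388 mg = 3.88e-07 kg
Step 2: S = m * g / k = 3.88e-07 * 9.81 / 88.1
Step 3: S = 4.32e-08 m/g
Step 4: Convert to um/g: S = 0.043 um/g


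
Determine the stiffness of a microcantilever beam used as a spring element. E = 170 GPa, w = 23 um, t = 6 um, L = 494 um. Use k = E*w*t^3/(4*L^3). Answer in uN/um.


Step 1: Convert E to consistent units (1 GPa = 1000 uN/um^2).
E = 170 GPa = 170000 uN/um^2
Step 2: Compute t^3 = 6^3 = 216
Step 3: Compute L^3 = 494^3 = 120553784
Step 4: k = 170000 * 23 * 216 / (4 * 120553784)
k = 1.7514 uN/um


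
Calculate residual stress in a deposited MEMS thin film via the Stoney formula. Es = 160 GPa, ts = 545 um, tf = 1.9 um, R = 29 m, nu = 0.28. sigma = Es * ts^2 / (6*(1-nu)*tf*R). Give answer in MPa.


Step 1: Compute numerator: Es * ts^2 = 160 * 545^2 = 47524000 (GPa*um^2)
Step 2: Compute denominator (R in um): 6*(1-nu)*tf*R = 6*0.72*1.9*29e6 = 238032000.0 (um^2)
Step 3: sigma (GPa) = 47524000 / 238032000.0 = 1.99654e-01 GPa
Step 4: Convert to MPa (x1000): sigma = 199.7 MPa


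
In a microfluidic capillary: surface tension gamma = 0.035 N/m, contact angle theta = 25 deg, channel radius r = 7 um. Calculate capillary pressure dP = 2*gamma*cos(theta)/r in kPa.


Step 1: cos(25 deg) = 0.9063
Step 2: Convert r to m: r = 7e-6 m
Step 3: dP = 2 * 0.035 * 0.9063 / 7e-6 = 9063.0 Pa
Step 4: Convert Pa to kPa (divide by 1000).
dP = 9.06 kPa


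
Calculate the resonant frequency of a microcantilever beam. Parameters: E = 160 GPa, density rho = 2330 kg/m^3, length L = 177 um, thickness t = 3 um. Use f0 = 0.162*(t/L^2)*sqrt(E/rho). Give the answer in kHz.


Step 1: Convert units to SI.
t_SI = 3e-6 m, L_SI = 177e-6 m
Step 2: Calculate sqrt(E/rho).
sqrt(160e9 / 2330) = 8286.71 m/s
Step 3: Compute f0.
f0 = 0.162 * 3e-6 / (177e-6)^2 * 8286.71 = 128549.9 Hz = 128.55 kHz


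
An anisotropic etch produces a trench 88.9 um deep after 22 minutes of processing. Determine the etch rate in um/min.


Step 1: Etch rate = depth / time
Step 2: rate = 88.9 / 22
rate = 4.041 um/min


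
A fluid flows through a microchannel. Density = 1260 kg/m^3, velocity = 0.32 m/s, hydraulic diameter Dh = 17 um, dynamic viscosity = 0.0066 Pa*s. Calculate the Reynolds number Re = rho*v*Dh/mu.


Step 1: Convert Dh to meters: Dh = 17e-6 m
Step 2: Re = rho * v * Dh / mu
Re = 1260 * 0.32 * 17e-6 / 0.0066
Re = 1.039


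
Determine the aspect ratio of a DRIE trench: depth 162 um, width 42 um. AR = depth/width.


Step 1: AR = depth / width
Step 2: AR = 162 / 42
AR = 3.9


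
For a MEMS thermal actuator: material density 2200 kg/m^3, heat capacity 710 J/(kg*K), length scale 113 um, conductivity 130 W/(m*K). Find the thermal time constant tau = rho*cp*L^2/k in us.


Step 1: Convert L to m: L = 113e-6 m
Step 2: L^2 = (113e-6)^2 = 1.2769e-08 m^2
Step 3: tau = 2200 * 710 * 1.2769e-08 / 130 = 1.5342445e-04 s
Step 4: Convert to microseconds (multiply by 1e6).
tau = 153.424 us


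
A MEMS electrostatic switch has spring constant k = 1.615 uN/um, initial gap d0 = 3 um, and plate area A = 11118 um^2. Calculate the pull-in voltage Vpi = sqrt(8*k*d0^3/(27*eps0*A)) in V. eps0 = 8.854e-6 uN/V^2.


Step 1: Compute numerator: 8 * k * d0^3 = 8 * 1.615 * 3^3 = 348.84
Step 2: Compute denominator: 27 * eps0 * A = 27 * 8.854e-6 * 11118 = 2.657847
Step 3: Vpi = sqrt(348.84 / 2.657847)
Vpi = 11.46 V


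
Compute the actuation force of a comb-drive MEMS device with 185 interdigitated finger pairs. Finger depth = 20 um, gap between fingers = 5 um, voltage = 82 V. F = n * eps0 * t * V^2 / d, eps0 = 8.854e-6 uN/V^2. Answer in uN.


Step 1: Parameters: n=185, eps0=8.854e-6 uN/V^2, t=20 um, V=82 V, d=5 um
Step 2: V^2 = 6724
Step 3: F = 185 * 8.854e-6 * 20 * 6724 / 5
F = 44.055 uN


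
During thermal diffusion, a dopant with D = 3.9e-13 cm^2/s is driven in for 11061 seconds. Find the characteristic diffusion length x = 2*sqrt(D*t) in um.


Step 1: Compute D*t = 3.9e-13 * 11061 = 4.31379e-09 cm^2
Step 2: sqrt(D*t) = 6.56794e-05 cm
Step 3: x = 2 * 6.56794e-05 cm = 1.313588e-04 cm
Step 4: Convert to um (1 cm = 1e4 um): x = 1.314 um


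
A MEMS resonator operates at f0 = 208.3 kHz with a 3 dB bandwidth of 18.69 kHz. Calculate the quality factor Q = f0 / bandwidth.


Step 1: Q = f0 / bandwidth
Step 2: Q = 208.3 / 18.69
Q = 11.1


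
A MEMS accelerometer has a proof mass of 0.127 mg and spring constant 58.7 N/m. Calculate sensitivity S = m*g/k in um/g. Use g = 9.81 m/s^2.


Step 1: Convert mass: m = 0.127 mg = 1.27e-07 kg
Step 2: S = m * g / k = 1.27e-07 * 9.81 / 58.7
Step 3: S = 2.12e-08 m/g
Step 4: Convert to um/g: S = 0.021 um/g


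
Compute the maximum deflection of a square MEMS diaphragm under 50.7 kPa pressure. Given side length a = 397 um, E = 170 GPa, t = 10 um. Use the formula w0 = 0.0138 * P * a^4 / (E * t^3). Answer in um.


Step 1: Convert pressure to compatible units (E is in GPa, so P in GPa).
P = 50.7 kPa = 50.7e-6 GPa
Step 2: Compute numerator: 0.0138 * P * a^4.
a^4 = 397^4 = 24840596881
numerator = 0.0138 * 50.7e-6 * 24840596881 = 1.738e+04
Step 3: Compute denominator: E * t^3 = 170 * 10^3 = 170000
Step 4: w0 = numerator / denominator = 1.738e+04 / 170000 = 0.1022 um


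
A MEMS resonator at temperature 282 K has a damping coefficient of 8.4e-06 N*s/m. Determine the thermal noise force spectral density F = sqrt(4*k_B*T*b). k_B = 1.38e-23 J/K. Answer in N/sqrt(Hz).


Step 1: Compute 4 * k_B * T * b
= 4 * 1.38e-23 * 282 * 8.4e-06
= 1.3076e-25 N^2/Hz
Step 2: F_noise = sqrt(1.3076e-25)
F_noise = 3.62e-13 N/sqrt(Hz)


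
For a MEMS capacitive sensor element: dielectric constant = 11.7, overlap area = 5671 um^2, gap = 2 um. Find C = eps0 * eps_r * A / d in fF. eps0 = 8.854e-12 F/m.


Step 1: Convert area to m^2: A = 5671e-12 m^2
Step 2: Convert gap to m: d = 2e-6 m
Step 3: C = eps0 * eps_r * A / d
C = 8.854e-12 * 11.7 * 5671e-12 / 2e-6
Step 4: Convert to fF (multiply by 1e15).
C = 293.73 fF


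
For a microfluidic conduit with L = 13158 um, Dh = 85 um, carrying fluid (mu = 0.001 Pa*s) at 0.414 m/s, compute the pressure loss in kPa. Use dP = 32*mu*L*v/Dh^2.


Step 1: Convert to SI: L = 13158e-6 m, Dh = 85e-6 m
Step 2: dP = 32 * 0.001 * 13158e-6 * 0.414 / (85e-6)^2
Step 3: dP = 24126.95 Pa
Step 4: Convert to kPa: dP = 24.13 kPa


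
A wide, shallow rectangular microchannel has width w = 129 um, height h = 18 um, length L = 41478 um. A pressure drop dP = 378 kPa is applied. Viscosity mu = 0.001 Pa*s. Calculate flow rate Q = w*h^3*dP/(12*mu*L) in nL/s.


Step 1: Convert all dimensions to SI (meters).
w = 129e-6 m, h = 18e-6 m, L = 41478e-6 m, dP = 378e3 Pa
Step 2: Q = w * h^3 * dP / (12 * mu * L)
Q = 129e-6 * (18e-6)^3 * 378e3 / (12 * 0.001 * 41478e-6) = 5.7134703e-10 m^3/s
Step 3: Convert Q from m^3/s to nL/s (1 m^3 = 1e12 nL, so multiply by 1e12).
Q = 571.347 nL/s


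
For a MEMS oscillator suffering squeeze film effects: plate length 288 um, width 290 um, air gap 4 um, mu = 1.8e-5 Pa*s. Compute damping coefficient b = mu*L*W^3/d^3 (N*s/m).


Step 1: Convert to SI.
L = 288e-6 m, W = 290e-6 m, d = 4e-6 m
Step 2: W^3 = (290e-6)^3 = 2.44e-11 m^3
Step 3: d^3 = (4e-6)^3 = 6.40e-17 m^3
Step 4: b = 1.8e-5 * 288e-6 * 2.44e-11 / 6.40e-17
b = 1.98e-03 N*s/m


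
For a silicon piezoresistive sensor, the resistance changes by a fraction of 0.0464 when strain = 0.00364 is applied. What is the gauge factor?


Step 1: Identify values.
dR/R = 0.0464, strain = 0.00364
Step 2: GF = (dR/R) / strain = 0.0464 / 0.00364
GF = 12.7


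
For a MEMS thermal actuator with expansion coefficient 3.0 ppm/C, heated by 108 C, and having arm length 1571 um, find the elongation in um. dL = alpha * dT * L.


Step 1: Convert CTE: alpha = 3.0 ppm/C = 3.0e-6 /C
Step 2: dL = 3.0e-6 * 108 * 1571
dL = 0.509 um


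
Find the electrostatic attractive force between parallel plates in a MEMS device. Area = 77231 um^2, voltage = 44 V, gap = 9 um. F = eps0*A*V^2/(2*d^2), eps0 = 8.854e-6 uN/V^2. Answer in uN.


Step 1: Identify parameters.
eps0 = 8.854e-6 uN/V^2, A = 77231 um^2, V = 44 V, d = 9 um
Step 2: Compute V^2 = 44^2 = 1936
Step 3: Compute d^2 = 9^2 = 81
Step 4: F = 0.5 * 8.854e-6 * 77231 * 1936 / 81
F = 8.172 uN


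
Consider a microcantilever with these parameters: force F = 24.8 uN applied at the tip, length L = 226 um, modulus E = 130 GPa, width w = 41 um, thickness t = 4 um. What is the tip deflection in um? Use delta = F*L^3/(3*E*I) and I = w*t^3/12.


Step 1: Calculate the second moment of area.
I = w * t^3 / 12 = 41 * 4^3 / 12 = 218.6667 um^4
Step 2: Convert E to consistent units (1 GPa = 1000 uN/um^2).
E = 130 GPa = 130000 uN/um^2
Step 3: Calculate tip deflection.
delta = F * L^3 / (3 * E * I)
delta = 24.8 * 226^3 / (3 * 130000 * 218.6667)
delta = 3.3568 um


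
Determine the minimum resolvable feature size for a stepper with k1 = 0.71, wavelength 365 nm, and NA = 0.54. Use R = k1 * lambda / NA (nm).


Step 1: Identify values: k1 = 0.71, lambda = 365 nm, NA = 0.54
Step 2: R = k1 * lambda / NA
R = 0.71 * 365 / 0.54
R = 479.9 nm


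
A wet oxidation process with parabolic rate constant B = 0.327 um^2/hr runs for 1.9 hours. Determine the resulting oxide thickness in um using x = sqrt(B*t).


Step 1: Compute B*t = 0.327 * 1.9 = 0.6213
Step 2: x = sqrt(0.6213)
x = 0.788 um


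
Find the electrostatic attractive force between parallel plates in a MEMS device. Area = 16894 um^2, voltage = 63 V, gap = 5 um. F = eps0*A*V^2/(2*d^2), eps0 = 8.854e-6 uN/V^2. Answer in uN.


Step 1: Identify parameters.
eps0 = 8.854e-6 uN/V^2, A = 16894 um^2, V = 63 V, d = 5 um
Step 2: Compute V^2 = 63^2 = 3969
Step 3: Compute d^2 = 5^2 = 25
Step 4: F = 0.5 * 8.854e-6 * 16894 * 3969 / 25
F = 11.874 uN


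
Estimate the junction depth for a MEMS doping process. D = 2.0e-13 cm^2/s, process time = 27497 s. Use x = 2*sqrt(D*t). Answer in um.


Step 1: Compute D*t = 2.0e-13 * 27497 = 5.4994e-09 cm^2
Step 2: sqrt(D*t) = 7.41579e-05 cm
Step 3: x = 2 * 7.41579e-05 cm = 1.483158e-04 cm
Step 4: Convert to um (1 cm = 1e4 um): x = 1.483 um


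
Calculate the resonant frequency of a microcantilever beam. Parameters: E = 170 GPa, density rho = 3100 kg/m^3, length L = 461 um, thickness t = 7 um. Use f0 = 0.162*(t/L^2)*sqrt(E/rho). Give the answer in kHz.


Step 1: Convert units to SI.
t_SI = 7e-6 m, L_SI = 461e-6 m
Step 2: Calculate sqrt(E/rho).
sqrt(170e9 / 3100) = 7405.32 m/s
Step 3: Compute f0.
f0 = 0.162 * 7e-6 / (461e-6)^2 * 7405.32 = 39514.4 Hz = 39.51 kHz


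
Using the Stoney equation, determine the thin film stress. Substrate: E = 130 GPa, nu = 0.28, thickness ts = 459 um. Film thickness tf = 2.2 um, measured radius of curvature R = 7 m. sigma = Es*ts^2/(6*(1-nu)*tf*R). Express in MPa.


Step 1: Compute numerator: Es * ts^2 = 130 * 459^2 = 27388530 (GPa*um^2)
Step 2: Compute denominator (R in um): 6*(1-nu)*tf*R = 6*0.72*2.2*7e6 = 66528000.0 (um^2)
Step 3: sigma (GPa) = 27388530 / 66528000.0 = 4.11684e-01 GPa
Step 4: Convert to MPa (x1000): sigma = 411.7 MPa


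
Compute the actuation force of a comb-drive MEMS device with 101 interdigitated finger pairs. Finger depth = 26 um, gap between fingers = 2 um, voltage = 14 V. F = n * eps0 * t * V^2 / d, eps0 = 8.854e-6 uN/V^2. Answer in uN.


Step 1: Parameters: n=101, eps0=8.854e-6 uN/V^2, t=26 um, V=14 V, d=2 um
Step 2: V^2 = 196
Step 3: F = 101 * 8.854e-6 * 26 * 196 / 2
F = 2.279 uN


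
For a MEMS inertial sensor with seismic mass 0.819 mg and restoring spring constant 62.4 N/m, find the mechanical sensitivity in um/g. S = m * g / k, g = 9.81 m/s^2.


Step 1: Convert mass: m = 0.819 mg = 8.19e-07 kg
Step 2: S = m * g / k = 8.19e-07 * 9.81 / 62.4
Step 3: S = 1.29e-07 m/g
Step 4: Convert to um/g: S = 0.129 um/g


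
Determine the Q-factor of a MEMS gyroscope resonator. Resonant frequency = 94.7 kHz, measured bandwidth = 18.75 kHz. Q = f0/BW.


Step 1: Q = f0 / bandwidth
Step 2: Q = 94.7 / 18.75
Q = 5.1


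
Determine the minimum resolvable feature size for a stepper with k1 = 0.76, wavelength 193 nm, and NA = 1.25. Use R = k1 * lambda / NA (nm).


Step 1: Identify values: k1 = 0.76, lambda = 193 nm, NA = 1.25
Step 2: R = k1 * lambda / NA
R = 0.76 * 193 / 1.25
R = 117.3 nm


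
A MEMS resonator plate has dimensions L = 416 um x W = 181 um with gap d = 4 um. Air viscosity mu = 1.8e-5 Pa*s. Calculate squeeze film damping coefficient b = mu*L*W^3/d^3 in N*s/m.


Step 1: Convert to SI.
L = 416e-6 m, W = 181e-6 m, d = 4e-6 m
Step 2: W^3 = (181e-6)^3 = 5.93e-12 m^3
Step 3: d^3 = (4e-6)^3 = 6.40e-17 m^3
Step 4: b = 1.8e-5 * 416e-6 * 5.93e-12 / 6.40e-17
b = 6.94e-04 N*s/m


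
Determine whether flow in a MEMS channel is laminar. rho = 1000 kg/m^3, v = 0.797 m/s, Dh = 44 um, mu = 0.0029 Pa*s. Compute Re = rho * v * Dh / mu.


Step 1: Convert Dh to meters: Dh = 44e-6 m
Step 2: Re = rho * v * Dh / mu
Re = 1000 * 0.797 * 44e-6 / 0.0029
Re = 12.092
Since Re = 12.092 is below ~2300, the flow is laminar.


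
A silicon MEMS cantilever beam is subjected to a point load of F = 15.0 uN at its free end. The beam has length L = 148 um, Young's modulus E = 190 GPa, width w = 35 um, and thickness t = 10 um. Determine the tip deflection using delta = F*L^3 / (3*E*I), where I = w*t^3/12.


Step 1: Calculate the second moment of area.
I = w * t^3 / 12 = 35 * 10^3 / 12 = 2916.6667 um^4
Step 2: Convert E to consistent units (1 GPa = 1000 uN/um^2).
E = 190 GPa = 190000 uN/um^2
Step 3: Calculate tip deflection.
delta = F * L^3 / (3 * E * I)
delta = 15.0 * 148^3 / (3 * 190000 * 2916.6667)
delta = 0.0292 um


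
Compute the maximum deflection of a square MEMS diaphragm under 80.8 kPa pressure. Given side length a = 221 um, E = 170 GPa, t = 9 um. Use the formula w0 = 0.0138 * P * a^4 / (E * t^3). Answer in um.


Step 1: Convert pressure to compatible units (E is in GPa, so P in GPa).
P = 80.8 kPa = 80.8e-6 GPa
Step 2: Compute numerator: 0.0138 * P * a^4.
a^4 = 221^4 = 2385443281
numerator = 0.0138 * 80.8e-6 * 2385443281 = 2.6599e+03
Step 3: Compute denominator: E * t^3 = 170 * 9^3 = 123930
Step 4: w0 = numerator / denominator = 2.6599e+03 / 123930 = 0.0215 um


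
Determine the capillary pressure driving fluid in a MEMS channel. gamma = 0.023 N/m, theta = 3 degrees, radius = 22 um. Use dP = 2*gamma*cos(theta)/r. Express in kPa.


Step 1: cos(3 deg) = 0.9986
Step 2: Convert r to m: r = 22e-6 m
Step 3: dP = 2 * 0.023 * 0.9986 / 22e-6 = 2088.0 Pa
Step 4: Convert Pa to kPa (divide by 1000).
dP = 2.09 kPa


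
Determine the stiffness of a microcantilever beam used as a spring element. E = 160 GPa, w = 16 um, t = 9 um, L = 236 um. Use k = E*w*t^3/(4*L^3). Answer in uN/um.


Step 1: Convert E to consistent units (1 GPa = 1000 uN/um^2).
E = 160 GPa = 160000 uN/um^2
Step 2: Compute t^3 = 9^3 = 729
Step 3: Compute L^3 = 236^3 = 13144256
Step 4: k = 160000 * 16 * 729 / (4 * 13144256)
k = 35.4954 uN/um


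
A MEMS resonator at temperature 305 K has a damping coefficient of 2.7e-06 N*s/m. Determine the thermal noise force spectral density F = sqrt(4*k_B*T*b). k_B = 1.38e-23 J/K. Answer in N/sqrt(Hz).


Step 1: Compute 4 * k_B * T * b
= 4 * 1.38e-23 * 305 * 2.7e-06
= 4.5457e-26 N^2/Hz
Step 2: F_noise = sqrt(4.5457e-26)
F_noise = 2.13e-13 N/sqrt(Hz)


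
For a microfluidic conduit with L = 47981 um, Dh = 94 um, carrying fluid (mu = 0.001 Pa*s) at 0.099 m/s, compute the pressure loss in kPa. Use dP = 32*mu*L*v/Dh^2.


Step 1: Convert to SI: L = 47981e-6 m, Dh = 94e-6 m
Step 2: dP = 32 * 0.001 * 47981e-6 * 0.099 / (94e-6)^2
Step 3: dP = 17202.78 Pa
Step 4: Convert to kPa: dP = 17.2 kPa


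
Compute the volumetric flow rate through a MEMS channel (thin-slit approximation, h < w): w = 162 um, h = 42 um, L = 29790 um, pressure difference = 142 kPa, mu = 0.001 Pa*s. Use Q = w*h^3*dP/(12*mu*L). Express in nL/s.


Step 1: Convert all dimensions to SI (meters).
w = 162e-6 m, h = 42e-6 m, L = 29790e-6 m, dP = 142e3 Pa
Step 2: Q = w * h^3 * dP / (12 * mu * L)
Q = 162e-6 * (42e-6)^3 * 142e3 / (12 * 0.001 * 29790e-6) = 4.76759637e-09 m^3/s
Step 3: Convert Q from m^3/s to nL/s (1 m^3 = 1e12 nL, so multiply by 1e12).
Q = 4767.596 nL/s


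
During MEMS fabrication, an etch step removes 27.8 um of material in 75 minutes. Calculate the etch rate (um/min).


Step 1: Etch rate = depth / time
Step 2: rate = 27.8 / 75
rate = 0.371 um/min


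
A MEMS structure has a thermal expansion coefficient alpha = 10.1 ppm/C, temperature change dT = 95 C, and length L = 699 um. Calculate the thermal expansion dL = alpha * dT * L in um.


Step 1: Convert CTE: alpha = 10.1 ppm/C = 10.1e-6 /C
Step 2: dL = 10.1e-6 * 95 * 699
dL = 0.6707 um


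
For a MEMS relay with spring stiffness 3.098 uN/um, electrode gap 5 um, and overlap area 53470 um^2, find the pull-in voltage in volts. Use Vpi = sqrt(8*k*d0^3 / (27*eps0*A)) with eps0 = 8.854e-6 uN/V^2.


Step 1: Compute numerator: 8 * k * d0^3 = 8 * 3.098 * 5^3 = 3098.0
Step 2: Compute denominator: 27 * eps0 * A = 27 * 8.854e-6 * 53470 = 12.782431
Step 3: Vpi = sqrt(3098.0 / 12.782431)
Vpi = 15.57 V


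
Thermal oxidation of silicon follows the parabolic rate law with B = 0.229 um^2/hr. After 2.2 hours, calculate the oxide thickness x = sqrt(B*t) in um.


Step 1: Compute B*t = 0.229 * 2.2 = 0.5038
Step 2: x = sqrt(0.5038)
x = 0.71 um


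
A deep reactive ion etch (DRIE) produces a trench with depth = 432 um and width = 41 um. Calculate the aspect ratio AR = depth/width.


Step 1: AR = depth / width
Step 2: AR = 432 / 41
AR = 10.5


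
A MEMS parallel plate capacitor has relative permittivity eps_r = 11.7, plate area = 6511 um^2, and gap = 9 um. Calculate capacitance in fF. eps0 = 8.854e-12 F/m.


Step 1: Convert area to m^2: A = 6511e-12 m^2
Step 2: Convert gap to m: d = 9e-6 m
Step 3: C = eps0 * eps_r * A / d
C = 8.854e-12 * 11.7 * 6511e-12 / 9e-6
Step 4: Convert to fF (multiply by 1e15).
C = 74.94 fF


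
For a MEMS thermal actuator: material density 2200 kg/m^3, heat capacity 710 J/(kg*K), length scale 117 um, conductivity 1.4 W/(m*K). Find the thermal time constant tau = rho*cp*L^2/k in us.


Step 1: Convert L to m: L = 117e-6 m
Step 2: L^2 = (117e-6)^2 = 1.3689e-08 m^2
Step 3: tau = 2200 * 710 * 1.3689e-08 / 1.4 = 1.527301286e-02 s
Step 4: Convert to microseconds (multiply by 1e6).
tau = 15273.013 us


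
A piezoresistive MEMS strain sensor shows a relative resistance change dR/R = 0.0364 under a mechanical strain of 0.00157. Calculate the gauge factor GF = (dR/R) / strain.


Step 1: Identify values.
dR/R = 0.0364, strain = 0.00157
Step 2: GF = (dR/R) / strain = 0.0364 / 0.00157
GF = 23.2


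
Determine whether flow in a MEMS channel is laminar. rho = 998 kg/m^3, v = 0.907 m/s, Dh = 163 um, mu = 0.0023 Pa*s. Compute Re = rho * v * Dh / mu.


Step 1: Convert Dh to meters: Dh = 163e-6 m
Step 2: Re = rho * v * Dh / mu
Re = 998 * 0.907 * 163e-6 / 0.0023
Re = 64.15
Since Re = 64.15 is below ~2300, the flow is laminar.


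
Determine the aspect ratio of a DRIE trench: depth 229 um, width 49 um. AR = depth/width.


Step 1: AR = depth / width
Step 2: AR = 229 / 49
AR = 4.7


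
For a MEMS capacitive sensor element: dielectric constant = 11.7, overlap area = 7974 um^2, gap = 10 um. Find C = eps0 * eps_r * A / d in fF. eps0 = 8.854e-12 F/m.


Step 1: Convert area to m^2: A = 7974e-12 m^2
Step 2: Convert gap to m: d = 10e-6 m
Step 3: C = eps0 * eps_r * A / d
C = 8.854e-12 * 11.7 * 7974e-12 / 10e-6
Step 4: Convert to fF (multiply by 1e15).
C = 82.6 fF


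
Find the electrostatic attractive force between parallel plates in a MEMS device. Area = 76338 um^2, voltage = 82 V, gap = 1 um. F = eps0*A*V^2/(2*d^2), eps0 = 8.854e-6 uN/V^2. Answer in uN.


Step 1: Identify parameters.
eps0 = 8.854e-6 uN/V^2, A = 76338 um^2, V = 82 V, d = 1 um
Step 2: Compute V^2 = 82^2 = 6724
Step 3: Compute d^2 = 1^2 = 1
Step 4: F = 0.5 * 8.854e-6 * 76338 * 6724 / 1
F = 2272.365 uN


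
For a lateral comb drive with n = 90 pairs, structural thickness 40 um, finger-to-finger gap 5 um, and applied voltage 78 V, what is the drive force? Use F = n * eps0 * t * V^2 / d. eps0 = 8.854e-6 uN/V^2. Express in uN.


Step 1: Parameters: n=90, eps0=8.854e-6 uN/V^2, t=40 um, V=78 V, d=5 um
Step 2: V^2 = 6084
Step 3: F = 90 * 8.854e-6 * 40 * 6084 / 5
F = 38.785 uN


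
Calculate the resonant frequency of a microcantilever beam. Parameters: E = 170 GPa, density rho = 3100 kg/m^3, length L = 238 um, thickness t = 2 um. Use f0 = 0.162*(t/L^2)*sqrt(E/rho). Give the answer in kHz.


Step 1: Convert units to SI.
t_SI = 2e-6 m, L_SI = 238e-6 m
Step 2: Calculate sqrt(E/rho).
sqrt(170e9 / 3100) = 7405.32 m/s
Step 3: Compute f0.
f0 = 0.162 * 2e-6 / (238e-6)^2 * 7405.32 = 42357.9 Hz = 42.36 kHz


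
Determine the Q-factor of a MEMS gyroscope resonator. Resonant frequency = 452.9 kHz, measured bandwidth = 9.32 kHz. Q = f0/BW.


Step 1: Q = f0 / bandwidth
Step 2: Q = 452.9 / 9.32
Q = 48.6


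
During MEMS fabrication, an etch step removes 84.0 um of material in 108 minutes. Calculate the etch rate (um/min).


Step 1: Etch rate = depth / time
Step 2: rate = 84.0 / 108
rate = 0.778 um/min


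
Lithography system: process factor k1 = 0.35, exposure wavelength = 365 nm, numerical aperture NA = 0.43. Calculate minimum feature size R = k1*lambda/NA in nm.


Step 1: Identify values: k1 = 0.35, lambda = 365 nm, NA = 0.43
Step 2: R = k1 * lambda / NA
R = 0.35 * 365 / 0.43
R = 297.1 nm


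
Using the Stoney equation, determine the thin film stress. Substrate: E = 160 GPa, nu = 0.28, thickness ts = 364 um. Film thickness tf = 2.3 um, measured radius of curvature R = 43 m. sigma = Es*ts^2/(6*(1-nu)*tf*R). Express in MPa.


Step 1: Compute numerator: Es * ts^2 = 160 * 364^2 = 21199360 (GPa*um^2)
Step 2: Compute denominator (R in um): 6*(1-nu)*tf*R = 6*0.72*2.3*43e6 = 427248000.0 (um^2)
Step 3: sigma (GPa) = 21199360 / 427248000.0 = 4.9618e-02 GPa
Step 4: Convert to MPa (x1000): sigma = 49.6 MPa


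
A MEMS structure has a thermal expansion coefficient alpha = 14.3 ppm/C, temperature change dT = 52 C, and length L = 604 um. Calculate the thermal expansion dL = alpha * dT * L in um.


Step 1: Convert CTE: alpha = 14.3 ppm/C = 14.3e-6 /C
Step 2: dL = 14.3e-6 * 52 * 604
dL = 0.4491 um


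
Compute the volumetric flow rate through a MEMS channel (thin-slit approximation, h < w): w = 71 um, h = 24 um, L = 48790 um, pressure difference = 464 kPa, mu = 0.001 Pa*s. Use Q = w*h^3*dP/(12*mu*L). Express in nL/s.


Step 1: Convert all dimensions to SI (meters).
w = 71e-6 m, h = 24e-6 m, L = 48790e-6 m, dP = 464e3 Pa
Step 2: Q = w * h^3 * dP / (12 * mu * L)
Q = 71e-6 * (24e-6)^3 * 464e3 / (12 * 0.001 * 48790e-6) = 7.7785382e-10 m^3/s
Step 3: Convert Q from m^3/s to nL/s (1 m^3 = 1e12 nL, so multiply by 1e12).
Q = 777.854 nL/s


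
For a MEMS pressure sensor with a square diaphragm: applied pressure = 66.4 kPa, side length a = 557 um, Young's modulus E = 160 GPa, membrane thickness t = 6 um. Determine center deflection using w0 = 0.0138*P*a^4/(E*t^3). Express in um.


Step 1: Convert pressure to compatible units (E is in GPa, so P in GPa).
P = 66.4 kPa = 66.4e-6 GPa
Step 2: Compute numerator: 0.0138 * P * a^4.
a^4 = 557^4 = 96254442001
numerator = 0.0138 * 66.4e-6 * 96254442001 = 8.819987e+04
Step 3: Compute denominator: E * t^3 = 160 * 6^3 = 34560
Step 4: w0 = numerator / denominator = 8.819987e+04 / 34560 = 2.5521 um


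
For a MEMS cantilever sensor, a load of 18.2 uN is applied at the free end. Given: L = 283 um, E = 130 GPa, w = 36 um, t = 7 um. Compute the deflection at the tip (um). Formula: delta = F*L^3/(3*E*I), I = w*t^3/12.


Step 1: Calculate the second moment of area.
I = w * t^3 / 12 = 36 * 7^3 / 12 = 1029.0 um^4
Step 2: Convert E to consistent units (1 GPa = 1000 uN/um^2).
E = 130 GPa = 130000 uN/um^2
Step 3: Calculate tip deflection.
delta = F * L^3 / (3 * E * I)
delta = 18.2 * 283^3 / (3 * 130000 * 1029.0)
delta = 1.0279 um


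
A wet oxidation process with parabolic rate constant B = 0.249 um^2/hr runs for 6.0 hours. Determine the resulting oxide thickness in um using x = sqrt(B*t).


Step 1: Compute B*t = 0.249 * 6.0 = 1.494
Step 2: x = sqrt(1.494)
x = 1.222 um


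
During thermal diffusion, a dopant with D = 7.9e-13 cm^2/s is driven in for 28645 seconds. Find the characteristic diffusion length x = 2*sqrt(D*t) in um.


Step 1: Compute D*t = 7.9e-13 * 28645 = 2.262955e-08 cm^2
Step 2: sqrt(D*t) = 1.50431e-04 cm
Step 3: x = 2 * 1.50431e-04 cm = 3.00862e-04 cm
Step 4: Convert to um (1 cm = 1e4 um): x = 3.009 um


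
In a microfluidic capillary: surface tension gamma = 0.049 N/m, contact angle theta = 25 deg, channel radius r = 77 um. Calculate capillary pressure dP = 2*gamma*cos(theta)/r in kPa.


Step 1: cos(25 deg) = 0.9063
Step 2: Convert r to m: r = 77e-6 m
Step 3: dP = 2 * 0.049 * 0.9063 / 77e-6 = 1153.5 Pa
Step 4: Convert Pa to kPa (divide by 1000).
dP = 1.15 kPa


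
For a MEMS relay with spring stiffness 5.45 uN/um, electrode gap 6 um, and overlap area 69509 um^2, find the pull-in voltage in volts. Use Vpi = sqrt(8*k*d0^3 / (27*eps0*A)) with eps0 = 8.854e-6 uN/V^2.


Step 1: Compute numerator: 8 * k * d0^3 = 8 * 5.45 * 6^3 = 9417.6
Step 2: Compute denominator: 27 * eps0 * A = 27 * 8.854e-6 * 69509 = 16.616683
Step 3: Vpi = sqrt(9417.6 / 16.616683)
Vpi = 23.81 V


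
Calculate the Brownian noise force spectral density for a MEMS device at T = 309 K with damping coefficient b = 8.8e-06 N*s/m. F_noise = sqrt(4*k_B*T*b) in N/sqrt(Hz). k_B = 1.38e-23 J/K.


Step 1: Compute 4 * k_B * T * b
= 4 * 1.38e-23 * 309 * 8.8e-06
= 1.5010e-25 N^2/Hz
Step 2: F_noise = sqrt(1.5010e-25)
F_noise = 3.87e-13 N/sqrt(Hz)


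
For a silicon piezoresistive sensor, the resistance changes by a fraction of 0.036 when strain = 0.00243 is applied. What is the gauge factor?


Step 1: Identify values.
dR/R = 0.036, strain = 0.00243
Step 2: GF = (dR/R) / strain = 0.036 / 0.00243
GF = 14.8


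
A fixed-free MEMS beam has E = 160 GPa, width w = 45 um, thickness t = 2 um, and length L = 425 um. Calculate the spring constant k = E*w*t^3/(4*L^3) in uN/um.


Step 1: Convert E to consistent units (1 GPa = 1000 uN/um^2).
E = 160 GPa = 160000 uN/um^2
Step 2: Compute t^3 = 2^3 = 8
Step 3: Compute L^3 = 425^3 = 76765625
Step 4: k = 160000 * 45 * 8 / (4 * 76765625)
k = 0.1876 uN/um


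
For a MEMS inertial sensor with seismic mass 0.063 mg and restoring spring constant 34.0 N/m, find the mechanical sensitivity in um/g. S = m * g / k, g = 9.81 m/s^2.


Step 1: Convert mass: m = 0.063 mg = 6.30e-08 kg
Step 2: S = m * g / k = 6.30e-08 * 9.81 / 34.0
Step 3: S = 1.82e-08 m/g
Step 4: Convert to um/g: S = 0.018 um/g


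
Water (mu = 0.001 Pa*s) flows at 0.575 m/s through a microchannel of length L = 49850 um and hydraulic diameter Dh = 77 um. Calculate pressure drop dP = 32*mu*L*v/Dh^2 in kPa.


Step 1: Convert to SI: L = 49850e-6 m, Dh = 77e-6 m
Step 2: dP = 32 * 0.001 * 49850e-6 * 0.575 / (77e-6)^2
Step 3: dP = 154704.00 Pa
Step 4: Convert to kPa: dP = 154.7 kPa


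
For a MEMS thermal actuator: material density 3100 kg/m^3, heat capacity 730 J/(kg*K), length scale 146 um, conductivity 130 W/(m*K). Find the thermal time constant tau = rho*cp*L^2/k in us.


Step 1: Convert L to m: L = 146e-6 m
Step 2: L^2 = (146e-6)^2 = 2.1316e-08 m^2
Step 3: tau = 3100 * 730 * 2.1316e-08 / 130 = 3.7106237e-04 s
Step 4: Convert to microseconds (multiply by 1e6).
tau = 371.062 us


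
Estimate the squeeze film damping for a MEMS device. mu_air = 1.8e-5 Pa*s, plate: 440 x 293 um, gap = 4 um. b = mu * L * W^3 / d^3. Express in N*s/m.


Step 1: Convert to SI.
L = 440e-6 m, W = 293e-6 m, d = 4e-6 m
Step 2: W^3 = (293e-6)^3 = 2.52e-11 m^3
Step 3: d^3 = (4e-6)^3 = 6.40e-17 m^3
Step 4: b = 1.8e-5 * 440e-6 * 2.52e-11 / 6.40e-17
b = 3.11e-03 N*s/m


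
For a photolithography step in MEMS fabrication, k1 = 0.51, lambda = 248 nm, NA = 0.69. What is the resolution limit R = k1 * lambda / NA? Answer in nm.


Step 1: Identify values: k1 = 0.51, lambda = 248 nm, NA = 0.69
Step 2: R = k1 * lambda / NA
R = 0.51 * 248 / 0.69
R = 183.3 nm


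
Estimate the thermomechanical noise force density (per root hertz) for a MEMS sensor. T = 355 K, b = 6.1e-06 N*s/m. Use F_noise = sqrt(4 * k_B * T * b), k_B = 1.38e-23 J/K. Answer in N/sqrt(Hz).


Step 1: Compute 4 * k_B * T * b
= 4 * 1.38e-23 * 355 * 6.1e-06
= 1.1954e-25 N^2/Hz
Step 2: F_noise = sqrt(1.1954e-25)
F_noise = 3.46e-13 N/sqrt(Hz)


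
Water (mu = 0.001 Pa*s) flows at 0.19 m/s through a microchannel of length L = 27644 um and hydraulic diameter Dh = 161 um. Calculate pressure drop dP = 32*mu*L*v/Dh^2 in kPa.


Step 1: Convert to SI: L = 27644e-6 m, Dh = 161e-6 m
Step 2: dP = 32 * 0.001 * 27644e-6 * 0.19 / (161e-6)^2
Step 3: dP = 6484.14 Pa
Step 4: Convert to kPa: dP = 6.48 kPa


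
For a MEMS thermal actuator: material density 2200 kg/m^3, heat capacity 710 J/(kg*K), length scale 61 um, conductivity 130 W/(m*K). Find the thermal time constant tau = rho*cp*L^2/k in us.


Step 1: Convert L to m: L = 61e-6 m
Step 2: L^2 = (61e-6)^2 = 3.721e-09 m^2
Step 3: tau = 2200 * 710 * 3.721e-09 / 130 = 4.470925e-05 s
Step 4: Convert to microseconds (multiply by 1e6).
tau = 44.709 us


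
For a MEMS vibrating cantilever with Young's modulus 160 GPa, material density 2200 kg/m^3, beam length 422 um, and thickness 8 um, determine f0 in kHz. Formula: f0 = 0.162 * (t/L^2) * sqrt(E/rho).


Step 1: Convert units to SI.
t_SI = 8e-6 m, L_SI = 422e-6 m
Step 2: Calculate sqrt(E/rho).
sqrt(160e9 / 2200) = 8528.03 m/s
Step 3: Compute f0.
f0 = 0.162 * 8e-6 / (422e-6)^2 * 8528.03 = 62062.4 Hz = 62.06 kHz


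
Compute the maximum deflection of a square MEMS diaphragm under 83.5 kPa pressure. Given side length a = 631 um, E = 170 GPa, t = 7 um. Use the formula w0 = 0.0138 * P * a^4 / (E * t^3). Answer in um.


Step 1: Convert pressure to compatible units (E is in GPa, so P in GPa).
P = 83.5 kPa = 83.5e-6 GPa
Step 2: Compute numerator: 0.0138 * P * a^4.
a^4 = 631^4 = 158532181921
numerator = 0.0138 * 83.5e-6 * 158532181921 = 1.826766e+05
Step 3: Compute denominator: E * t^3 = 170 * 7^3 = 58310
Step 4: w0 = numerator / denominator = 1.826766e+05 / 58310 = 3.1329 um


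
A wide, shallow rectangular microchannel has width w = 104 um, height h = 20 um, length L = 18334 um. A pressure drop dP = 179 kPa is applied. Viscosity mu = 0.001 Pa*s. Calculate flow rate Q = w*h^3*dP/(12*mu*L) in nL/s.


Step 1: Convert all dimensions to SI (meters).
w = 104e-6 m, h = 20e-6 m, L = 18334e-6 m, dP = 179e3 Pa
Step 2: Q = w * h^3 * dP / (12 * mu * L)
Q = 104e-6 * (20e-6)^3 * 179e3 / (12 * 0.001 * 18334e-6) = 6.7692084e-10 m^3/s
Step 3: Convert Q from m^3/s to nL/s (1 m^3 = 1e12 nL, so multiply by 1e12).
Q = 676.921 nL/s


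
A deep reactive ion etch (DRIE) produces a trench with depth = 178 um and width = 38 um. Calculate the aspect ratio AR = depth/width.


Step 1: AR = depth / width
Step 2: AR = 178 / 38
AR = 4.7


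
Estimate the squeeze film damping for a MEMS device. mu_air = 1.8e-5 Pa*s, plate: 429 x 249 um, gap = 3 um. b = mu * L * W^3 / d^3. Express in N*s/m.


Step 1: Convert to SI.
L = 429e-6 m, W = 249e-6 m, d = 3e-6 m
Step 2: W^3 = (249e-6)^3 = 1.54e-11 m^3
Step 3: d^3 = (3e-6)^3 = 2.70e-17 m^3
Step 4: b = 1.8e-5 * 429e-6 * 1.54e-11 / 2.70e-17
b = 4.42e-03 N*s/m


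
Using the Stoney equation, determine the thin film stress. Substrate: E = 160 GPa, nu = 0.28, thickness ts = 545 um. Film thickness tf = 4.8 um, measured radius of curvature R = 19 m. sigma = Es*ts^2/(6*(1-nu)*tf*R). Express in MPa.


Step 1: Compute numerator: Es * ts^2 = 160 * 545^2 = 47524000 (GPa*um^2)
Step 2: Compute denominator (R in um): 6*(1-nu)*tf*R = 6*0.72*4.8*19e6 = 393984000.0 (um^2)
Step 3: sigma (GPa) = 47524000 / 393984000.0 = 1.20624e-01 GPa
Step 4: Convert to MPa (x1000): sigma = 120.6 MPa


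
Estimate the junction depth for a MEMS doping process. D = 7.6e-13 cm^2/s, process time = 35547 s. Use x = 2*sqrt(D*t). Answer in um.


Step 1: Compute D*t = 7.6e-13 * 35547 = 2.701572e-08 cm^2
Step 2: sqrt(D*t) = 1.64365e-04 cm
Step 3: x = 2 * 1.64365e-04 cm = 3.2873e-04 cm
Step 4: Convert to um (1 cm = 1e4 um): x = 3.287 um


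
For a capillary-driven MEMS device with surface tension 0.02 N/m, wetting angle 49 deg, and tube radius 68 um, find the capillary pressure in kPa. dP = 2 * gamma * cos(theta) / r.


Step 1: cos(49 deg) = 0.6561
Step 2: Convert r to m: r = 68e-6 m
Step 3: dP = 2 * 0.02 * 0.6561 / 68e-6 = 385.9 Pa
Step 4: Convert Pa to kPa (divide by 1000).
dP = 0.39 kPa


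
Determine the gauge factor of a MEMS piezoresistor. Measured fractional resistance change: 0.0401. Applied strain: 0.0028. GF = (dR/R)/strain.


Step 1: Identify values.
dR/R = 0.0401, strain = 0.0028
Step 2: GF = (dR/R) / strain = 0.0401 / 0.0028
GF = 14.3


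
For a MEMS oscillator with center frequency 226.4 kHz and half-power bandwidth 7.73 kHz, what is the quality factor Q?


Step 1: Q = f0 / bandwidth
Step 2: Q = 226.4 / 7.73
Q = 29.3


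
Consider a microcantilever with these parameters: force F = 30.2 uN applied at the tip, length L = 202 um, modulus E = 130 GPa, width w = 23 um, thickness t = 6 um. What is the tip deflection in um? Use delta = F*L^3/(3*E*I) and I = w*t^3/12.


Step 1: Calculate the second moment of area.
I = w * t^3 / 12 = 23 * 6^3 / 12 = 414.0 um^4
Step 2: Convert E to consistent units (1 GPa = 1000 uN/um^2).
E = 130 GPa = 130000 uN/um^2
Step 3: Calculate tip deflection.
delta = F * L^3 / (3 * E * I)
delta = 30.2 * 202^3 / (3 * 130000 * 414.0)
delta = 1.5417 um


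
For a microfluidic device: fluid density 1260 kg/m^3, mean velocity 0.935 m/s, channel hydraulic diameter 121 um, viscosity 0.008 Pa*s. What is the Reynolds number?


Step 1: Convert Dh to meters: Dh = 121e-6 m
Step 2: Re = rho * v * Dh / mu
Re = 1260 * 0.935 * 121e-6 / 0.008
Re = 17.819


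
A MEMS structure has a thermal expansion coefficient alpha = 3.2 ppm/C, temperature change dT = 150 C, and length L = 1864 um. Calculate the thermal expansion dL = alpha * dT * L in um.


Step 1: Convert CTE: alpha = 3.2 ppm/C = 3.2e-6 /C
Step 2: dL = 3.2e-6 * 150 * 1864
dL = 0.8947 um


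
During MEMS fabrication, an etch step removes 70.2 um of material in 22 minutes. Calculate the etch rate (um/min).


Step 1: Etch rate = depth / time
Step 2: rate = 70.2 / 22
rate = 3.191 um/min


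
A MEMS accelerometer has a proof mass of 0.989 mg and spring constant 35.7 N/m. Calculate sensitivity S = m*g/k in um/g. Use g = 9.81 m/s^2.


Step 1: Convert mass: m = 0.989 mg = 9.89e-07 kg
Step 2: S = m * g / k = 9.89e-07 * 9.81 / 35.7
Step 3: S = 2.72e-07 m/g
Step 4: Convert to um/g: S = 0.272 um/g


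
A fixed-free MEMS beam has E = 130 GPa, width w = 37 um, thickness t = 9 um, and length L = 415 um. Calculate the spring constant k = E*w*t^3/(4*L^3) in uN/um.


Step 1: Convert E to consistent units (1 GPa = 1000 uN/um^2).
E = 130 GPa = 130000 uN/um^2
Step 2: Compute t^3 = 9^3 = 729
Step 3: Compute L^3 = 415^3 = 71473375
Step 4: k = 130000 * 37 * 729 / (4 * 71473375)
k = 12.265 uN/um


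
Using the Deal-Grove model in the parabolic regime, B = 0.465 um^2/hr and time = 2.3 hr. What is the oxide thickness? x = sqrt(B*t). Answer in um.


Step 1: Compute B*t = 0.465 * 2.3 = 1.0695
Step 2: x = sqrt(1.0695)
x = 1.034 um


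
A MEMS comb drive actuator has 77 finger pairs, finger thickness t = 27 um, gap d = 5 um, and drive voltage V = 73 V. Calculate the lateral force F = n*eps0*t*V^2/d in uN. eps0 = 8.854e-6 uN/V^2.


Step 1: Parameters: n=77, eps0=8.854e-6 uN/V^2, t=27 um, V=73 V, d=5 um
Step 2: V^2 = 5329
Step 3: F = 77 * 8.854e-6 * 27 * 5329 / 5
F = 19.619 uN


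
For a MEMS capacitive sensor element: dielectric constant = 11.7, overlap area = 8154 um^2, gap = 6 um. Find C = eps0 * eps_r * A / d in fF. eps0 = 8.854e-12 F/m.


Step 1: Convert area to m^2: A = 8154e-12 m^2
Step 2: Convert gap to m: d = 6e-6 m
Step 3: C = eps0 * eps_r * A / d
C = 8.854e-12 * 11.7 * 8154e-12 / 6e-6
Step 4: Convert to fF (multiply by 1e15).
C = 140.78 fF


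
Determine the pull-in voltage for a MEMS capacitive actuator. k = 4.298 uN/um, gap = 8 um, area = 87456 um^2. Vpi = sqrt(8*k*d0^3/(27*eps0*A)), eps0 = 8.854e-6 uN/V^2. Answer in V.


Step 1: Compute numerator: 8 * k * d0^3 = 8 * 4.298 * 8^3 = 17604.608
Step 2: Compute denominator: 27 * eps0 * A = 27 * 8.854e-6 * 87456 = 20.907056
Step 3: Vpi = sqrt(17604.608 / 20.907056)
Vpi = 29.02 V


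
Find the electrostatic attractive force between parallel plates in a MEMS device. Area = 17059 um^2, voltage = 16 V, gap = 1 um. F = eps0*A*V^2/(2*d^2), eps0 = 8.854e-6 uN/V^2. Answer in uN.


Step 1: Identify parameters.
eps0 = 8.854e-6 uN/V^2, A = 17059 um^2, V = 16 V, d = 1 um
Step 2: Compute V^2 = 16^2 = 256
Step 3: Compute d^2 = 1^2 = 1
Step 4: F = 0.5 * 8.854e-6 * 17059 * 256 / 1
F = 19.333 uN


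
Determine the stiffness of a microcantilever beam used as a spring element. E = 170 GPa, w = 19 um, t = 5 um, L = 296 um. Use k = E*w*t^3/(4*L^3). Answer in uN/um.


Step 1: Convert E to consistent units (1 GPa = 1000 uN/um^2).
E = 170 GPa = 170000 uN/um^2
Step 2: Compute t^3 = 5^3 = 125
Step 3: Compute L^3 = 296^3 = 25934336
Step 4: k = 170000 * 19 * 125 / (4 * 25934336)
k = 3.892 uN/um


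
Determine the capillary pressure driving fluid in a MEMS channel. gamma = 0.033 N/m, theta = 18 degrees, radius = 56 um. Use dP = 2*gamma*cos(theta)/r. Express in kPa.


Step 1: cos(18 deg) = 0.9511
Step 2: Convert r to m: r = 56e-6 m
Step 3: dP = 2 * 0.033 * 0.9511 / 56e-6 = 1120.9 Pa
Step 4: Convert Pa to kPa (divide by 1000).
dP = 1.12 kPa


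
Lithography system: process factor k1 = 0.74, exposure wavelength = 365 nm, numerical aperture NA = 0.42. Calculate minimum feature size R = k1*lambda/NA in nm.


Step 1: Identify values: k1 = 0.74, lambda = 365 nm, NA = 0.42
Step 2: R = k1 * lambda / NA
R = 0.74 * 365 / 0.42
R = 643.1 nm


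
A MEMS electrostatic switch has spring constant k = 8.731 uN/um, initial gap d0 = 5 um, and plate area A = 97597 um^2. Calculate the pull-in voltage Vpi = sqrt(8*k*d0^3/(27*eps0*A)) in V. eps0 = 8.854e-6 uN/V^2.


Step 1: Compute numerator: 8 * k * d0^3 = 8 * 8.731 * 5^3 = 8731.0
Step 2: Compute denominator: 27 * eps0 * A = 27 * 8.854e-6 * 97597 = 23.331344
Step 3: Vpi = sqrt(8731.0 / 23.331344)
Vpi = 19.34 V
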